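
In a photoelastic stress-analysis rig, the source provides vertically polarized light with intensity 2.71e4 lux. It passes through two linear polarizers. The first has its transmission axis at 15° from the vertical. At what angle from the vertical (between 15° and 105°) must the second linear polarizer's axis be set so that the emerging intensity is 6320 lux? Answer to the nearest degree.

I₁ = I₀ cos²(15° − 0°) = I₀ cos²(15°) = 0.933 I₀.
Target fraction: 6320 / 2.71e4 lux = 0.2332 of I₀.
Need I₂/I₀ = 0.2332, so cos²(θ − 15°) = 0.2332 / 0.933 = 0.25.
θ − 15° = arccos(√0.25) = 60.0°, giving θ ≈ 15 + 60.0 = 75.0°.

θ ≈ 75°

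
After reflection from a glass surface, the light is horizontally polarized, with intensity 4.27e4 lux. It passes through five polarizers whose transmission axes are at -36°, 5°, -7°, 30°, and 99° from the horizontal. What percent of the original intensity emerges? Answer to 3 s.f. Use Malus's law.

≈ 2.92%

By Malus's law, I₁ = 4.27e4 lux · cos²(36°) = 2.795e+04 lux.
I₂ = I₁ · cos²(41°) = 2.795e+04 · 0.5696 = 1.592e+04 lux.
I₃ = I₂ · cos²(12°) = 1.592e+04 · 0.9568 = 1.523e+04 lux.
I₄ = I₃ · cos²(37°) = 1.523e+04 · 0.6378 = 9714 lux.
I₅ = I₄ · cos²(69°) = 9714 · 0.1284 = 1248 lux.
That is 2.922% of the incident intensity.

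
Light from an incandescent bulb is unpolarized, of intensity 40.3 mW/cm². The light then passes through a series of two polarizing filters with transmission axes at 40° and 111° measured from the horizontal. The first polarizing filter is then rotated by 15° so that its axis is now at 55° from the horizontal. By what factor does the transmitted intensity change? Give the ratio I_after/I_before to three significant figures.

I_new/I_old ≈ 2.95

Before rotation:
Unpolarized light through the first polarizer → I₁ = ½ I₀, now polarized at 40°.
I₂ = I₁ cos²(111° − 40°) = 0.5 I₀ · cos²(71°) = 0.053 I₀.
After rotation:
Unpolarized light through the first polarizer → I₁ = ½ I₀, now polarized at 55°.
I₂ = I₁ cos²(111° − 55°) = 0.5 I₀ · cos²(56°) = 0.1563 I₀.
Ratio = 0.1563 / 0.053 = 2.95.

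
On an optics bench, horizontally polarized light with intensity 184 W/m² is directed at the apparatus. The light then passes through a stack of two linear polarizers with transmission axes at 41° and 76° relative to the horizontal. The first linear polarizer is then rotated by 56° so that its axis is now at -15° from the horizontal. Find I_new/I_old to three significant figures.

Before rotation:
By Malus's law, I₁ = I₀ cos²(41° − 0°) = I₀ cos²(41°) = 0.5696 I₀.
I₂ = I₁ cos²(76° − 41°) = 0.5696 I₀ · cos²(35°) = 0.3822 I₀.
After rotation:
I₁ = I₀ cos²(-15° − 0°) = I₀ cos²(15°) = 0.933 I₀.
Angle between axes 1 and 2: 89°. I₂ = 0.933 I₀ · cos²(89°) = 0.0002842 I₀.
Ratio = 0.0002842 / 0.3822 = 0.0007435.

I_new/I_old ≈ 0.000744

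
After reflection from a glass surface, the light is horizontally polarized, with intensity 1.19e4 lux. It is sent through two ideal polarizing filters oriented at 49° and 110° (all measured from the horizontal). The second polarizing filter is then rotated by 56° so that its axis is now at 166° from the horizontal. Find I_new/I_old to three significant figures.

Before rotation:
By Malus's law, I₁ = I₀ cos²(49° − 0°) = I₀ cos²(49°) = 0.4304 I₀.
I₂ = I₁ cos²(110° − 49°) = 0.4304 I₀ · cos²(61°) = 0.1012 I₀.
After rotation:
I₁ = I₀ cos²(49° − 0°) = I₀ cos²(49°) = 0.4304 I₀.
Angle between axes 1 and 2: 63°. I₂ = 0.4304 I₀ · cos²(63°) = 0.08871 I₀.
Ratio = 0.08871 / 0.1012 = 0.8769.

I_new/I_old ≈ 0.877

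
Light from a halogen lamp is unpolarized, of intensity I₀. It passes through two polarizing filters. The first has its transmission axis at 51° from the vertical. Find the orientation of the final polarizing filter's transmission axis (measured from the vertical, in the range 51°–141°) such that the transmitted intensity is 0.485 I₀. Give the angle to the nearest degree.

Unpolarized light through the first polarizer → I₁ = ½ I₀, now polarized at 51°.
Need I₂/I₀ = 0.485, so cos²(θ − 51°) = 0.485 / 0.5 = 0.97.
θ − 51° = arccos(√0.97) = 10.0°, giving θ ≈ 51 + 10.0 = 61.0°.

θ ≈ 61°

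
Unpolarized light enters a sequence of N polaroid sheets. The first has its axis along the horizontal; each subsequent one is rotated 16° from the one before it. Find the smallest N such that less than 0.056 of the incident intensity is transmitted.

First polarizer halves the unpolarized light: factor 1/2.
Each further stage multiplies by cos²(16°) = 0.924.
After N polarizers: T = 0.5·0.924^(N−1). Require T < 0.056 ⇒ N−1 > ln(0.056/0.5)/ln(0.924) = 27.71, so N−1 ≥ 28 and N = 29.
Check: N=29 gives T = 0.05471 < 0.056; N=28 gives T = 0.05921.

N = 29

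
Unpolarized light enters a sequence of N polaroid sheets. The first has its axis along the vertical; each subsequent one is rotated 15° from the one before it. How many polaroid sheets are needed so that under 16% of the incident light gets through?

N = 18

First polarizer halves the unpolarized light: factor 1/2.
Each further stage multiplies by cos²(15°) = 0.933.
After N polarizers: T = 0.5·0.933^(N−1). Require T < 0.16 ⇒ N−1 > ln(0.16/0.5)/ln(0.933) = 16.43, so N−1 ≥ 17 and N = 18.
Check: N=18 gives T = 0.1538 < 0.16; N=17 gives T = 0.1649.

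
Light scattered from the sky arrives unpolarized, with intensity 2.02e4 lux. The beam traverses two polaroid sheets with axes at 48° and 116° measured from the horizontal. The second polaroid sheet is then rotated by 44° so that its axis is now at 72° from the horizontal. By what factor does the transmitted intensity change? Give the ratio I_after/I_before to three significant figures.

Before rotation:
Unpolarized light through the first polarizer → I₁ = ½ I₀, now polarized at 48°.
I₂ = I₁ cos²(116° − 48°) = 0.5 I₀ · cos²(68°) = 0.07017 I₀.
After rotation:
Unpolarized light through the first polarizer → I₁ = ½ I₀, now polarized at 48°.
I₂ = I₁ cos²(72° − 48°) = 0.5 I₀ · cos²(24°) = 0.4173 I₀.
Ratio = 0.4173 / 0.07017 = 5.947.

I_new/I_old ≈ 5.95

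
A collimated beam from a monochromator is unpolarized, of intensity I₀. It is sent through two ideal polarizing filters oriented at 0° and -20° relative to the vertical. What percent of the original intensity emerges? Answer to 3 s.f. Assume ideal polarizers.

Unpolarized light through the first polarizer → I₁ = ½ I₀, now polarized at 0°.
I₂ = I₁ cos²(-20° − 0°) = 0.5 I₀ · cos²(20°) = 0.4415 I₀.
That is 44.15% of the incident intensity.

≈ 44.2%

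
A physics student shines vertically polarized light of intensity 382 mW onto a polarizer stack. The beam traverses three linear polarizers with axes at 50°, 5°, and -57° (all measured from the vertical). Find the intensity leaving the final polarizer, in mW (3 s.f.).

I ≈ 17.4 mW

I₁ = 382 mW · cos²(50°) = 157.8 mW.
I₂ = I₁ · cos²(45°) = 157.8 · 0.5 = 78.92 mW.
I₃ = I₂ · cos²(62°) = 78.92 · 0.2204 = 17.39 mW.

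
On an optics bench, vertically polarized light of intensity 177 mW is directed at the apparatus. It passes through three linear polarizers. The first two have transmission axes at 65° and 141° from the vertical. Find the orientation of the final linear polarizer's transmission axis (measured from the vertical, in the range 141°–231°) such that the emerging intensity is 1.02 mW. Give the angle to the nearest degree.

I₁ = I₀ cos²(65° − 0°) = I₀ cos²(65°) = 0.1786 I₀.
I₂ = I₁ cos²(141° − 65°) = 0.1786 I₀ · cos²(76°) = 0.01045 I₀.
Target fraction: 1.02 / 177 mW = 0.005763 of I₀.
Need I₃/I₀ = 0.005763, so cos²(θ − 141°) = 0.005763 / 0.01045 = 0.5513.
θ − 141° = arccos(√0.5513) = 42.1°, giving θ ≈ 141 + 42.1 = 183.1°.

θ ≈ 183°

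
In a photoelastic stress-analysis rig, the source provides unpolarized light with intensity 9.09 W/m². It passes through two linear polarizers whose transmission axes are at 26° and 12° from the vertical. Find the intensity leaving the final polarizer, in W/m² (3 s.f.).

I ≈ 4.28 W/m²

Unpolarized light through the first polarizer → I₁ = 9.09 W/m²/2 = 4.545 W/m², polarized at 26°.
I₂ = I₁ · cos²(14°) = 4.545 · 0.9415 = 4.279 W/m².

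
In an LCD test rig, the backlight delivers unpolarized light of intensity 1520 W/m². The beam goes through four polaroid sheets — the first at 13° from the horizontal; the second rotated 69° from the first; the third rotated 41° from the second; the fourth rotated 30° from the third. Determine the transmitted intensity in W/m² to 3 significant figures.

I ≈ 41.7 W/m²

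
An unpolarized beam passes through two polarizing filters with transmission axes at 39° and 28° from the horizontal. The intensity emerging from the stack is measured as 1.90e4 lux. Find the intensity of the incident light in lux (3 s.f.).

I₀ ≈ 3.94e4 lux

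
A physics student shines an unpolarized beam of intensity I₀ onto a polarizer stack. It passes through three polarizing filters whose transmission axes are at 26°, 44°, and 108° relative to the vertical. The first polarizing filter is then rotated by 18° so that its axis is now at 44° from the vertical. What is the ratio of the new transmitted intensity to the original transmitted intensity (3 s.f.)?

I_new/I_old ≈ 1.11

Before rotation:
Unpolarized light through the first polarizer → I₁ = ½ I₀, now polarized at 26°.
I₂ = I₁ cos²(44° − 26°) = 0.5 I₀ · cos²(18°) = 0.4523 I₀.
I₃ = I₂ cos²(108° − 44°) = 0.4523 I₀ · cos²(64°) = 0.08691 I₀.
After rotation:
Unpolarized light through the first polarizer → I₁ = ½ I₀, now polarized at 44°.
I₂ = I₁ cos²(44° − 44°) = 0.5 I₀ · cos²(0°) = 0.5 I₀.
I₃ = I₂ cos²(108° − 44°) = 0.5 I₀ · cos²(64°) = 0.09608 I₀.
Ratio = 0.09608 / 0.08691 = 1.106.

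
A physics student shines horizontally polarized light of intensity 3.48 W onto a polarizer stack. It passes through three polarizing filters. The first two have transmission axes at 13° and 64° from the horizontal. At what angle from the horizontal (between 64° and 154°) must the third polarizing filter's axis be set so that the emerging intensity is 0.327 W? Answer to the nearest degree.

I₁ = I₀ cos²(13° − 0°) = I₀ cos²(13°) = 0.9494 I₀.
I₂ = I₁ cos²(64° − 13°) = 0.9494 I₀ · cos²(51°) = 0.376 I₀.
Target fraction: 0.327 / 3.48 W = 0.09397 of I₀.
Need I₃/I₀ = 0.09397, so cos²(θ − 64°) = 0.09397 / 0.376 = 0.2499.
θ − 64° = arccos(√0.2499) = 60.0°, giving θ ≈ 64 + 60.0 = 124.0°.

θ ≈ 124°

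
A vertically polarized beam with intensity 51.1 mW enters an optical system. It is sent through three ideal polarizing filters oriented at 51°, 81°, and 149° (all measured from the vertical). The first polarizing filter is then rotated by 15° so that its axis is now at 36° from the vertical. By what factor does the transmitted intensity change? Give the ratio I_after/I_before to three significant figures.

I_new/I_old ≈ 1.10

Before rotation:
I₁ = I₀ cos²(51° − 0°) = I₀ cos²(51°) = 0.396 I₀.
I₂ = I₁ cos²(81° − 51°) = 0.396 I₀ · cos²(30°) = 0.297 I₀.
I₃ = I₂ cos²(149° − 81°) = 0.297 I₀ · cos²(68°) = 0.04168 I₀.
After rotation:
I₁ = I₀ cos²(36° − 0°) = I₀ cos²(36°) = 0.6545 I₀.
I₂ = I₁ cos²(81° − 36°) = 0.6545 I₀ · cos²(45°) = 0.3273 I₀.
I₃ = I₂ cos²(149° − 81°) = 0.3273 I₀ · cos²(68°) = 0.04592 I₀.
Ratio = 0.04592 / 0.04168 = 1.102.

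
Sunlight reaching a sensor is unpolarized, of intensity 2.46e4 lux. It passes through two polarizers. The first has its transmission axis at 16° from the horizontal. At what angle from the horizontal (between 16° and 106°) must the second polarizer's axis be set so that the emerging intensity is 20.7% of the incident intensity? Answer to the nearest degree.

Unpolarized light through the first polarizer → I₁ = ½ I₀, now polarized at 16°.
Need I₂/I₀ = 0.207, so cos²(θ − 16°) = 0.207 / 0.5 = 0.414.
θ − 16° = arccos(√0.414) = 50.0°, giving θ ≈ 16 + 50.0 = 66.0°.

θ ≈ 66°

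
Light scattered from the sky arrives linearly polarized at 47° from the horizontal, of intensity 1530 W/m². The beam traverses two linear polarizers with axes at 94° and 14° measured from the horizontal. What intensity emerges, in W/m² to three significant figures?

By Malus's law, I₁ = 1530 W/m² · cos²(47°) = 711.6 W/m².
I₂ = I₁ · cos²(80°) = 711.6 · 0.03015 = 21.46 W/m².

I ≈ 21.5 W/m²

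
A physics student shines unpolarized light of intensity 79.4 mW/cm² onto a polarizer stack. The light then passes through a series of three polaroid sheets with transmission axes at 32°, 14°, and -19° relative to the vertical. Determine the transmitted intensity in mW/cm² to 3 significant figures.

Unpolarized light through the first polarizer → I₁ = 79.4 mW/cm²/2 = 39.7 mW/cm², polarized at 32°.
I₂ = I₁ · cos²(18°) = 39.7 · 0.9045 = 35.91 mW/cm².
I₃ = I₂ · cos²(33°) = 35.91 · 0.7034 = 25.26 mW/cm².

I ≈ 25.3 mW/cm²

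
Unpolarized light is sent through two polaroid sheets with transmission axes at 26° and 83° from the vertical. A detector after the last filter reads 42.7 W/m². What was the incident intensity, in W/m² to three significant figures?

I₀ ≈ 288 W/m²

Unpolarized light through the first polarizer → I₁ = ½ I₀, now polarized at 26°.
I₂ = I₁ cos²(83° − 26°) = 0.5 I₀ · cos²(57°) = 0.1483 I₀.
So 42.7 W/m² = 0.1483 I₀, giving I₀ = 42.7/0.1483 = 287.9 W/m².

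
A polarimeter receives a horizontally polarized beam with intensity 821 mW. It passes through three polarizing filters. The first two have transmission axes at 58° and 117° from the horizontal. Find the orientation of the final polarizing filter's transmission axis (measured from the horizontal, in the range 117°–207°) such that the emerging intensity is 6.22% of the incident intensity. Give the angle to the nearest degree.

θ ≈ 141°

By Malus's law, I₁ = I₀ cos²(58° − 0°) = I₀ cos²(58°) = 0.2808 I₀.
I₂ = I₁ cos²(117° − 58°) = 0.2808 I₀ · cos²(59°) = 0.07449 I₀.
Need I₃/I₀ = 0.0622, so cos²(θ − 117°) = 0.0622 / 0.07449 = 0.835.
θ − 117° = arccos(√0.835) = 24.0°, giving θ ≈ 117 + 24.0 = 141.0°.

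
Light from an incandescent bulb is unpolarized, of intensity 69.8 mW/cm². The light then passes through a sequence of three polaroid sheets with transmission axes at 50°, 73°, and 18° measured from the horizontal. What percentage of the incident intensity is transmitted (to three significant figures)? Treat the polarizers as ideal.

≈ 13.9%

Unpolarized light through the first polarizer → I₁ = 69.8 mW/cm²/2 = 34.9 mW/cm², polarized at 50°.
I₂ = I₁ · cos²(23°) = 34.9 · 0.8473 = 29.57 mW/cm².
I₃ = I₂ · cos²(55°) = 29.57 · 0.329 = 9.729 mW/cm².
That is 13.94% of the incident intensity.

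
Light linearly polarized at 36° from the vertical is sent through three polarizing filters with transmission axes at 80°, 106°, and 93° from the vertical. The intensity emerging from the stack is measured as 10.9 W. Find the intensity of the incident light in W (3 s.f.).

I₀ ≈ 27.5 W

By Malus's law, I₁ = I₀ cos²(80° − 36°) = I₀ cos²(44°) = 0.5174 I₀.
I₂ = I₁ cos²(106° − 80°) = 0.5174 I₀ · cos²(26°) = 0.418 I₀.
I₃ = I₂ cos²(93° − 106°) = 0.418 I₀ · cos²(13°) = 0.3969 I₀.
So 10.9 W = 0.3969 I₀, giving I₀ = 10.9/0.3969 = 27.47 W.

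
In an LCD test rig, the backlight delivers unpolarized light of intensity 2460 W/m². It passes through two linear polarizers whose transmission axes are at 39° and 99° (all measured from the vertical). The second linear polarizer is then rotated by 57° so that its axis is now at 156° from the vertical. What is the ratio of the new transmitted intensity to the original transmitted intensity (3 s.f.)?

Before rotation:
Unpolarized light through the first polarizer → I₁ = ½ I₀, now polarized at 39°.
I₂ = I₁ cos²(99° − 39°) = 0.5 I₀ · cos²(60°) = 0.125 I₀.
After rotation:
Unpolarized light through the first polarizer → I₁ = ½ I₀, now polarized at 39°.
Angle between axes 1 and 2: 63°. I₂ = 0.5 I₀ · cos²(63°) = 0.1031 I₀.
Ratio = 0.1031 / 0.125 = 0.8244.

I_new/I_old ≈ 0.824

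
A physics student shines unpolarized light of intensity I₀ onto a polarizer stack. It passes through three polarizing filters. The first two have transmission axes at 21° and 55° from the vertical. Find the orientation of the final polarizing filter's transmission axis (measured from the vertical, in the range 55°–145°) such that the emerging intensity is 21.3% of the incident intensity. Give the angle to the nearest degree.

θ ≈ 93°

Unpolarized light through the first polarizer → I₁ = ½ I₀, now polarized at 21°.
I₂ = I₁ cos²(55° − 21°) = 0.5 I₀ · cos²(34°) = 0.3437 I₀.
Need I₃/I₀ = 0.213, so cos²(θ − 55°) = 0.213 / 0.3437 = 0.6198.
θ − 55° = arccos(√0.6198) = 38.1°, giving θ ≈ 55 + 38.1 = 93.1°.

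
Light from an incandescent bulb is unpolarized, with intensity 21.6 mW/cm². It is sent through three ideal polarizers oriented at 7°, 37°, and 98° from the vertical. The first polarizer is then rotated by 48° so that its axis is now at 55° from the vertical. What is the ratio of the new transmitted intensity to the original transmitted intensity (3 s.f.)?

Before rotation:
Unpolarized light through the first polarizer → I₁ = ½ I₀, now polarized at 7°.
I₂ = I₁ cos²(37° − 7°) = 0.5 I₀ · cos²(30°) = 0.375 I₀.
I₃ = I₂ cos²(98° − 37°) = 0.375 I₀ · cos²(61°) = 0.08814 I₀.
After rotation:
Unpolarized light through the first polarizer → I₁ = ½ I₀, now polarized at 55°.
I₂ = I₁ cos²(37° − 55°) = 0.5 I₀ · cos²(18°) = 0.4523 I₀.
I₃ = I₂ cos²(98° − 37°) = 0.4523 I₀ · cos²(61°) = 0.1063 I₀.
Ratio = 0.1063 / 0.08814 = 1.206.

I_new/I_old ≈ 1.21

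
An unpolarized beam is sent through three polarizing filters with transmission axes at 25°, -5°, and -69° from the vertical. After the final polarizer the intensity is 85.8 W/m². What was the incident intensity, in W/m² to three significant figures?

Unpolarized light through the first polarizer → I₁ = ½ I₀, now polarized at 25°.
I₂ = I₁ cos²(-5° − 25°) = 0.5 I₀ · cos²(30°) = 0.375 I₀.
I₃ = I₂ cos²(-69° + 5°) = 0.375 I₀ · cos²(64°) = 0.07206 I₀.
So 85.8 W/m² = 0.07206 I₀, giving I₀ = 85.8/0.07206 = 1191 W/m².

I₀ ≈ 1190 W/m²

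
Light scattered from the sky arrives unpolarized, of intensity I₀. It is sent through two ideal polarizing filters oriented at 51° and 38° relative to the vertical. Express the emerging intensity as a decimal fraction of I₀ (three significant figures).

≈ 0.475 I₀

Unpolarized light through the first polarizer → I₁ = ½ I₀, now polarized at 51°.
I₂ = I₁ cos²(38° − 51°) = 0.5 I₀ · cos²(13°) = 0.4747 I₀.
Transmitted fraction = 0.4747.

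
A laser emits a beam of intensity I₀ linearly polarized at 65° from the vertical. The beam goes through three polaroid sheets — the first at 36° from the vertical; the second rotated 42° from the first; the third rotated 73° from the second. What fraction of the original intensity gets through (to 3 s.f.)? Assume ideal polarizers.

I₁ = I₀ cos²(36° − 65°) = I₀ cos²(29°) = 0.765 I₀.
I₂ = I₁ cos²(42°) = 0.765 · 0.5523 I₀ = 0.4225 I₀.
I₃ = I₂ cos²(73°) = 0.4225 · 0.08548 I₀ = 0.03611 I₀.
Transmitted fraction = 0.03611.

≈ 0.0361 I₀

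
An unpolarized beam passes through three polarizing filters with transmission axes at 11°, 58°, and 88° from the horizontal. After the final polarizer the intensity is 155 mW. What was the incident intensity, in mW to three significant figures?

Unpolarized light through the first polarizer → I₁ = ½ I₀, now polarized at 11°.
I₂ = I₁ cos²(58° − 11°) = 0.5 I₀ · cos²(47°) = 0.2326 I₀.
I₃ = I₂ cos²(88° − 58°) = 0.2326 I₀ · cos²(30°) = 0.1744 I₀.
So 155 mW = 0.1744 I₀, giving I₀ = 155/0.1744 = 888.7 mW.

I₀ ≈ 889 mW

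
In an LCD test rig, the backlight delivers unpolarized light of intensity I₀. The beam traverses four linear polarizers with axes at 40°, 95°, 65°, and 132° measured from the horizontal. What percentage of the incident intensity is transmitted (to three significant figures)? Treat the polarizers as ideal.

≈ 1.88%

Unpolarized light through the first polarizer → I₁ = ½ I₀, now polarized at 40°.
I₂ = I₁ cos²(95° − 40°) = 0.5 I₀ · cos²(55°) = 0.1645 I₀.
I₃ = I₂ cos²(65° − 95°) = 0.1645 I₀ · cos²(30°) = 0.1234 I₀.
I₄ = I₃ cos²(132° − 65°) = 0.1234 I₀ · cos²(67°) = 0.01884 I₀.
That is 1.884% of the incident intensity.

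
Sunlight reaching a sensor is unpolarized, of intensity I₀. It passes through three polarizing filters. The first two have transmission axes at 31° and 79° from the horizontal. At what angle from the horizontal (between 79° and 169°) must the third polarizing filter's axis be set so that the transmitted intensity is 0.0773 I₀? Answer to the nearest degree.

θ ≈ 133°

Unpolarized light through the first polarizer → I₁ = ½ I₀, now polarized at 31°.
I₂ = I₁ cos²(79° − 31°) = 0.5 I₀ · cos²(48°) = 0.2239 I₀.
Need I₃/I₀ = 0.0773, so cos²(θ − 79°) = 0.0773 / 0.2239 = 0.3453.
θ − 79° = arccos(√0.3453) = 54.0°, giving θ ≈ 79 + 54.0 = 133.0°.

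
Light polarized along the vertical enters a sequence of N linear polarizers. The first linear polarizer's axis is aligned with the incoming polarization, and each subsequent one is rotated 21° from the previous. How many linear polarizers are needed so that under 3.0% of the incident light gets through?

First polarizer is aligned with the polarization: full transmission.
Each further stage multiplies by cos²(21°) = 0.8716.
After N polarizers: T = 0.8716^(N−1). Require T < 0.030 ⇒ N−1 > ln(0.030)/ln(0.8716) = 25.51, so N−1 ≥ 26 and N = 27.
Check: N=27 gives T = 0.02805 < 0.030; N=26 gives T = 0.03218.

N = 27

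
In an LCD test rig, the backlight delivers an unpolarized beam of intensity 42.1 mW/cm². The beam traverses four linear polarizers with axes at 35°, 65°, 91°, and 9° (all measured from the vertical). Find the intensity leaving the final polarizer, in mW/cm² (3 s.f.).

Unpolarized light through the first polarizer → I₁ = 42.1 mW/cm²/2 = 21.05 mW/cm², polarized at 35°.
I₂ = I₁ · cos²(30°) = 21.05 · 0.75 = 15.79 mW/cm².
I₃ = I₂ · cos²(26°) = 15.79 · 0.8078 = 12.75 mW/cm².
I₄ = I₃ · cos²(82°) = 12.75 · 0.01937 = 0.247 mW/cm².

I ≈ 0.247 mW/cm²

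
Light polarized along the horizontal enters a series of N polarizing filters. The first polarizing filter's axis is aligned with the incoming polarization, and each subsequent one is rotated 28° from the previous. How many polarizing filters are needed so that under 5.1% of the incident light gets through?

N = 13

First polarizer is aligned with the polarization: full transmission.
Each further stage multiplies by cos²(28°) = 0.7796.
After N polarizers: T = 0.7796^(N−1). Require T < 0.051 ⇒ N−1 > ln(0.051)/ln(0.7796) = 11.95, so N−1 ≥ 12 and N = 13.
Check: N=13 gives T = 0.0504 < 0.051; N=12 gives T = 0.06465.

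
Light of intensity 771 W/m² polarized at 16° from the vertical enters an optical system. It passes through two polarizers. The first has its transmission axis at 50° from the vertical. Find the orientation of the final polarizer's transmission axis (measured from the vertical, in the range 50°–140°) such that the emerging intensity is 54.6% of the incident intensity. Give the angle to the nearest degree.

θ ≈ 77°

I₁ = I₀ cos²(50° − 16°) = I₀ cos²(34°) = 0.6873 I₀.
Need I₂/I₀ = 0.546, so cos²(θ − 50°) = 0.546 / 0.6873 = 0.7944.
θ − 50° = arccos(√0.7944) = 27.0°, giving θ ≈ 50 + 27.0 = 77.0°.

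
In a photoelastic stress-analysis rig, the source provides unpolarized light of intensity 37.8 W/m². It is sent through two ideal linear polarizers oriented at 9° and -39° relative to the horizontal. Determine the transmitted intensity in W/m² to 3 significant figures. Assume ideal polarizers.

Unpolarized light through the first polarizer → I₁ = 37.8 W/m²/2 = 18.9 W/m², polarized at 9°.
I₂ = I₁ · cos²(48°) = 18.9 · 0.4477 = 8.462 W/m².

I ≈ 8.46 W/m²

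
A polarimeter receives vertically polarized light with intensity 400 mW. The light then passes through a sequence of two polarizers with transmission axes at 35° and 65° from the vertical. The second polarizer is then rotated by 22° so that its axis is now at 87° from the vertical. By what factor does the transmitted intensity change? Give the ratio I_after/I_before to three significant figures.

Before rotation:
By Malus's law, I₁ = I₀ cos²(35° − 0°) = I₀ cos²(35°) = 0.671 I₀.
I₂ = I₁ cos²(65° − 35°) = 0.671 I₀ · cos²(30°) = 0.5033 I₀.
After rotation:
I₁ = I₀ cos²(35° − 0°) = I₀ cos²(35°) = 0.671 I₀.
I₂ = I₁ cos²(87° − 35°) = 0.671 I₀ · cos²(52°) = 0.2543 I₀.
Ratio = 0.2543 / 0.5033 = 0.5054.

I_new/I_old ≈ 0.505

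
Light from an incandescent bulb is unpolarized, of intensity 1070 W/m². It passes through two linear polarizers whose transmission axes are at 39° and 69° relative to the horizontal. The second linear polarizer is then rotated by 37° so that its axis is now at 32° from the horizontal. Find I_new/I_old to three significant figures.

Before rotation:
Unpolarized light through the first polarizer → I₁ = ½ I₀, now polarized at 39°.
I₂ = I₁ cos²(69° − 39°) = 0.5 I₀ · cos²(30°) = 0.375 I₀.
After rotation:
Unpolarized light through the first polarizer → I₁ = ½ I₀, now polarized at 39°.
I₂ = I₁ cos²(32° − 39°) = 0.5 I₀ · cos²(7°) = 0.4926 I₀.
Ratio = 0.4926 / 0.375 = 1.314.

I_new/I_old ≈ 1.31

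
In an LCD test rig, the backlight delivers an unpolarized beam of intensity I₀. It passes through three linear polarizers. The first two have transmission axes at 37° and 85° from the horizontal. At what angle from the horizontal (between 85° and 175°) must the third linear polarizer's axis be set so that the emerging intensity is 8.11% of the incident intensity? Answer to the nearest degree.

θ ≈ 138°

Unpolarized light through the first polarizer → I₁ = ½ I₀, now polarized at 37°.
I₂ = I₁ cos²(85° − 37°) = 0.5 I₀ · cos²(48°) = 0.2239 I₀.
Need I₃/I₀ = 0.0811, so cos²(θ − 85°) = 0.0811 / 0.2239 = 0.3623.
θ − 85° = arccos(√0.3623) = 53.0°, giving θ ≈ 85 + 53.0 = 138.0°.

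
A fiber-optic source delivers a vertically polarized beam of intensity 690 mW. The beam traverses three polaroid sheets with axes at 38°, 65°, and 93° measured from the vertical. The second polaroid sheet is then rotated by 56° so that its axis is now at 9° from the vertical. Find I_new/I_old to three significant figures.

I_new/I_old ≈ 0.0135

Before rotation:
I₁ = I₀ cos²(38° − 0°) = I₀ cos²(38°) = 0.621 I₀.
I₂ = I₁ cos²(65° − 38°) = 0.621 I₀ · cos²(27°) = 0.493 I₀.
I₃ = I₂ cos²(93° − 65°) = 0.493 I₀ · cos²(28°) = 0.3843 I₀.
After rotation:
I₁ = I₀ cos²(38° − 0°) = I₀ cos²(38°) = 0.621 I₀.
I₂ = I₁ cos²(9° − 38°) = 0.621 I₀ · cos²(29°) = 0.475 I₀.
I₃ = I₂ cos²(93° − 9°) = 0.475 I₀ · cos²(84°) = 0.00519 I₀.
Ratio = 0.00519 / 0.3843 = 0.0135.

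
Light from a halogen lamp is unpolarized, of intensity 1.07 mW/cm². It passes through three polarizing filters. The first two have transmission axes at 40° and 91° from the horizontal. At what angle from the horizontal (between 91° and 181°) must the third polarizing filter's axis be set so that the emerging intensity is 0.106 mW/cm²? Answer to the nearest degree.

Unpolarized light through the first polarizer → I₁ = ½ I₀, now polarized at 40°.
I₂ = I₁ cos²(91° − 40°) = 0.5 I₀ · cos²(51°) = 0.198 I₀.
Target fraction: 0.106 / 1.07 mW/cm² = 0.09907 of I₀.
Need I₃/I₀ = 0.09907, so cos²(θ − 91°) = 0.09907 / 0.198 = 0.5003.
θ − 91° = arccos(√0.5003) = 45.0°, giving θ ≈ 91 + 45.0 = 136.0°.

θ ≈ 136°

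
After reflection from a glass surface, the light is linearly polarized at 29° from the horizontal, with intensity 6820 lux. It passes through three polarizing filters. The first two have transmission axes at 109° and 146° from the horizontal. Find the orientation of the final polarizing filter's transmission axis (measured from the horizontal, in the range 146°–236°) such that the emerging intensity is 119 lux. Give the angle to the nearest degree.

I₁ = I₀ cos²(109° − 29°) = I₀ cos²(80°) = 0.03015 I₀.
I₂ = I₁ cos²(146° − 109°) = 0.03015 I₀ · cos²(37°) = 0.01923 I₀.
Target fraction: 119 / 6820 lux = 0.01745 of I₀.
Need I₃/I₀ = 0.01745, so cos²(θ − 146°) = 0.01745 / 0.01923 = 0.9072.
θ − 146° = arccos(√0.9072) = 17.7°, giving θ ≈ 146 + 17.7 = 163.7°.

θ ≈ 164°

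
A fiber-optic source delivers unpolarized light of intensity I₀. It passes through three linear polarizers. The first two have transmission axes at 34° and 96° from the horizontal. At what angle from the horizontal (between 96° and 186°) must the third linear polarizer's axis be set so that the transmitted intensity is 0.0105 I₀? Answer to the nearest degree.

θ ≈ 168°

Unpolarized light through the first polarizer → I₁ = ½ I₀, now polarized at 34°.
I₂ = I₁ cos²(96° − 34°) = 0.5 I₀ · cos²(62°) = 0.1102 I₀.
Need I₃/I₀ = 0.0105, so cos²(θ − 96°) = 0.0105 / 0.1102 = 0.09528.
θ − 96° = arccos(√0.09528) = 72.0°, giving θ ≈ 96 + 72.0 = 168.0°.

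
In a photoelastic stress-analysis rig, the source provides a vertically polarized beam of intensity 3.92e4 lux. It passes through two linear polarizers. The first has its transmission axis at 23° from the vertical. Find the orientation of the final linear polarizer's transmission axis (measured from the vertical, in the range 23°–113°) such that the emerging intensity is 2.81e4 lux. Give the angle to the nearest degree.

θ ≈ 46°

By Malus's law, I₁ = I₀ cos²(23° − 0°) = I₀ cos²(23°) = 0.8473 I₀.
Target fraction: 2.81e4 / 3.92e4 lux = 0.7168 of I₀.
Need I₂/I₀ = 0.7168, so cos²(θ − 23°) = 0.7168 / 0.8473 = 0.846.
θ − 23° = arccos(√0.846) = 23.1°, giving θ ≈ 23 + 23.1 = 46.1°.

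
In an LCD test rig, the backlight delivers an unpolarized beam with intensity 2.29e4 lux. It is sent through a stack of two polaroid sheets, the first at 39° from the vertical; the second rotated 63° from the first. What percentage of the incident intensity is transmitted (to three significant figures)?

≈ 10.3%

Unpolarized light through the first polarizer → I₁ = 2.29e4 lux/2 = 1.145e+04 lux, polarized at 39°.
I₂ = I₁ · cos²(63°) = 1.145e+04 · 0.2061 = 2360 lux.
That is 10.31% of the incident intensity.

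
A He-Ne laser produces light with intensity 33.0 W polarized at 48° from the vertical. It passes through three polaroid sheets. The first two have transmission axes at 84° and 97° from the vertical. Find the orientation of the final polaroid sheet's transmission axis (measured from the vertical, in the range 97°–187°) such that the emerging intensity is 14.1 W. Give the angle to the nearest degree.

θ ≈ 131°

I₁ = I₀ cos²(84° − 48°) = I₀ cos²(36°) = 0.6545 I₀.
I₂ = I₁ cos²(97° − 84°) = 0.6545 I₀ · cos²(13°) = 0.6214 I₀.
Target fraction: 14.1 / 33.0 W = 0.4273 of I₀.
Need I₃/I₀ = 0.4273, so cos²(θ − 97°) = 0.4273 / 0.6214 = 0.6876.
θ − 97° = arccos(√0.6876) = 34.0°, giving θ ≈ 97 + 34.0 = 131.0°.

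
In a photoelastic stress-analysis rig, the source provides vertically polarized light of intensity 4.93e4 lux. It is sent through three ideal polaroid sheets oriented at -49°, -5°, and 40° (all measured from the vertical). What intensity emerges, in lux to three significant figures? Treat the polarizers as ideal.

I ≈ 5490 lux

By Malus's law, I₁ = 4.93e4 lux · cos²(49°) = 2.122e+04 lux.
I₂ = I₁ · cos²(44°) = 2.122e+04 · 0.5174 = 1.098e+04 lux.
I₃ = I₂ · cos²(45°) = 1.098e+04 · 0.5 = 5490 lux.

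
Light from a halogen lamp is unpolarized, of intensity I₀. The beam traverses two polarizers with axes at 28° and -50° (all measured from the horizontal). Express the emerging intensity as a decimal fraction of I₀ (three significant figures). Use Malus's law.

≈ 0.0216 I₀

Unpolarized light through the first polarizer → I₁ = ½ I₀, now polarized at 28°.
I₂ = I₁ cos²(-50° − 28°) = 0.5 I₀ · cos²(78°) = 0.02161 I₀.
Transmitted fraction = 0.02161.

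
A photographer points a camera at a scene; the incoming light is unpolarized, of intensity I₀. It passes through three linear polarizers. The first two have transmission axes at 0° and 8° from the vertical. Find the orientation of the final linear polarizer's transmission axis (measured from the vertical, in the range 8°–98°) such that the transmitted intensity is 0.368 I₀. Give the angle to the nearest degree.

θ ≈ 38°

Unpolarized light through the first polarizer → I₁ = ½ I₀, now polarized at 0°.
I₂ = I₁ cos²(8° − 0°) = 0.5 I₀ · cos²(8°) = 0.4903 I₀.
Need I₃/I₀ = 0.368, so cos²(θ − 8°) = 0.368 / 0.4903 = 0.7505.
θ − 8° = arccos(√0.7505) = 30.0°, giving θ ≈ 8 + 30.0 = 38.0°.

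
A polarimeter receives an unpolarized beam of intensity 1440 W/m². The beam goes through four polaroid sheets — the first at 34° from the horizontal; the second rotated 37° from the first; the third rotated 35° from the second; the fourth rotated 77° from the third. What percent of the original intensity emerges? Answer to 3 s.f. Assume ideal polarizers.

≈ 1.08%

Unpolarized light through the first polarizer → I₁ = 1440 W/m²/2 = 720 W/m², polarized at 34°.
I₂ = I₁ · cos²(37°) = 720 · 0.6378 = 459.2 W/m².
I₃ = I₂ · cos²(35°) = 459.2 · 0.671 = 308.1 W/m².
I₄ = I₃ · cos²(77°) = 308.1 · 0.0506 = 15.59 W/m².
That is 1.083% of the incident intensity.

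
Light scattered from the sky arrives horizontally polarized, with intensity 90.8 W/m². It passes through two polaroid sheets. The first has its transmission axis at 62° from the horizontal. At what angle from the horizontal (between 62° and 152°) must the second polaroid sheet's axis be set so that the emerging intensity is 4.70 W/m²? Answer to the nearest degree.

By Malus's law, I₁ = I₀ cos²(62° − 0°) = I₀ cos²(62°) = 0.2204 I₀.
Target fraction: 4.70 / 90.8 W/m² = 0.05176 of I₀.
Need I₂/I₀ = 0.05176, so cos²(θ − 62°) = 0.05176 / 0.2204 = 0.2349.
θ − 62° = arccos(√0.2349) = 61.0°, giving θ ≈ 62 + 61.0 = 123.0°.

θ ≈ 123°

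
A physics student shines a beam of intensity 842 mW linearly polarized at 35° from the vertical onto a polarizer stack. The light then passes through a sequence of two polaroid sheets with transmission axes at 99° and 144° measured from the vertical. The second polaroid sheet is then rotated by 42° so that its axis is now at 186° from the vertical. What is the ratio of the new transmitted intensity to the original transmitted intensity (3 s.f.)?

Before rotation:
I₁ = I₀ cos²(99° − 35°) = I₀ cos²(64°) = 0.1922 I₀.
I₂ = I₁ cos²(144° − 99°) = 0.1922 I₀ · cos²(45°) = 0.09608 I₀.
After rotation:
I₁ = I₀ cos²(99° − 35°) = I₀ cos²(64°) = 0.1922 I₀.
I₂ = I₁ cos²(186° − 99°) = 0.1922 I₀ · cos²(87°) = 0.0005264 I₀.
Ratio = 0.0005264 / 0.09608 = 0.005478.

I_new/I_old ≈ 0.00548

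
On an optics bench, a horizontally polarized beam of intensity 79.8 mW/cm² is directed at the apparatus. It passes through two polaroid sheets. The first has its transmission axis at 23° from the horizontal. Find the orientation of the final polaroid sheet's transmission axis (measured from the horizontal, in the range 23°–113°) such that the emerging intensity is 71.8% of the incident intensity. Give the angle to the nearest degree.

θ ≈ 46°

By Malus's law, I₁ = I₀ cos²(23° − 0°) = I₀ cos²(23°) = 0.8473 I₀.
Need I₂/I₀ = 0.718, so cos²(θ − 23°) = 0.718 / 0.8473 = 0.8474.
θ − 23° = arccos(√0.8474) = 23.0°, giving θ ≈ 23 + 23.0 = 46.0°.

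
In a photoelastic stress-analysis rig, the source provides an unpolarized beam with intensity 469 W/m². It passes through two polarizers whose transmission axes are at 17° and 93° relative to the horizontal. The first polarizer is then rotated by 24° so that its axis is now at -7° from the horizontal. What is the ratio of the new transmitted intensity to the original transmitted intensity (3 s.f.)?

Before rotation:
Unpolarized light through the first polarizer → I₁ = ½ I₀, now polarized at 17°.
I₂ = I₁ cos²(93° − 17°) = 0.5 I₀ · cos²(76°) = 0.02926 I₀.
After rotation:
Unpolarized light through the first polarizer → I₁ = ½ I₀, now polarized at -7°.
Angle between axes 1 and 2: 80°. I₂ = 0.5 I₀ · cos²(80°) = 0.01508 I₀.
Ratio = 0.01508 / 0.02926 = 0.5152.

I_new/I_old ≈ 0.515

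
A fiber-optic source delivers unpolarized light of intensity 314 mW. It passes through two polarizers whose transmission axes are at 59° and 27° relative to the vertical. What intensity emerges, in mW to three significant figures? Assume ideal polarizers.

Unpolarized light through the first polarizer → I₁ = 314 mW/2 = 157 mW, polarized at 59°.
I₂ = I₁ · cos²(32°) = 157 · 0.7192 = 112.9 mW.

I ≈ 113 mW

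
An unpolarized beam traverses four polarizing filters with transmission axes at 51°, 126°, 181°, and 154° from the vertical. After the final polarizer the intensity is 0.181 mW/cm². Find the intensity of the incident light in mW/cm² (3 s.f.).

I₀ ≈ 20.7 mW/cm²

Unpolarized light through the first polarizer → I₁ = ½ I₀, now polarized at 51°.
I₂ = I₁ cos²(126° − 51°) = 0.5 I₀ · cos²(75°) = 0.03349 I₀.
I₃ = I₂ cos²(181° − 126°) = 0.03349 I₀ · cos²(55°) = 0.01102 I₀.
I₄ = I₃ cos²(154° − 181°) = 0.01102 I₀ · cos²(27°) = 0.008748 I₀.
So 0.181 mW/cm² = 0.008748 I₀, giving I₀ = 0.181/0.008748 = 20.69 mW/cm².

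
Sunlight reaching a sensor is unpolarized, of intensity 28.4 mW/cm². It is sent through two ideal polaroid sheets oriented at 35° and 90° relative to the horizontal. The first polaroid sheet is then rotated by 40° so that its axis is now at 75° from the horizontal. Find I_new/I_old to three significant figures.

Before rotation:
Unpolarized light through the first polarizer → I₁ = ½ I₀, now polarized at 35°.
I₂ = I₁ cos²(90° − 35°) = 0.5 I₀ · cos²(55°) = 0.1645 I₀.
After rotation:
Unpolarized light through the first polarizer → I₁ = ½ I₀, now polarized at 75°.
I₂ = I₁ cos²(90° − 75°) = 0.5 I₀ · cos²(15°) = 0.4665 I₀.
Ratio = 0.4665 / 0.1645 = 2.836.

I_new/I_old ≈ 2.84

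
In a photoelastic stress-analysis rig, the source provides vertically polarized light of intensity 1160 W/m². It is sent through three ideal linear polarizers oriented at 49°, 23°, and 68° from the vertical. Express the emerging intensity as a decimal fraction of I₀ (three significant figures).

By Malus's law, I₁ = 1160 W/m² · cos²(49°) = 499.3 W/m².
I₂ = I₁ · cos²(26°) = 499.3 · 0.8078 = 403.3 W/m².
I₃ = I₂ · cos²(45°) = 403.3 · 0.5 = 201.7 W/m².
Transmitted fraction = 0.1739.

I/I₀ ≈ 0.174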